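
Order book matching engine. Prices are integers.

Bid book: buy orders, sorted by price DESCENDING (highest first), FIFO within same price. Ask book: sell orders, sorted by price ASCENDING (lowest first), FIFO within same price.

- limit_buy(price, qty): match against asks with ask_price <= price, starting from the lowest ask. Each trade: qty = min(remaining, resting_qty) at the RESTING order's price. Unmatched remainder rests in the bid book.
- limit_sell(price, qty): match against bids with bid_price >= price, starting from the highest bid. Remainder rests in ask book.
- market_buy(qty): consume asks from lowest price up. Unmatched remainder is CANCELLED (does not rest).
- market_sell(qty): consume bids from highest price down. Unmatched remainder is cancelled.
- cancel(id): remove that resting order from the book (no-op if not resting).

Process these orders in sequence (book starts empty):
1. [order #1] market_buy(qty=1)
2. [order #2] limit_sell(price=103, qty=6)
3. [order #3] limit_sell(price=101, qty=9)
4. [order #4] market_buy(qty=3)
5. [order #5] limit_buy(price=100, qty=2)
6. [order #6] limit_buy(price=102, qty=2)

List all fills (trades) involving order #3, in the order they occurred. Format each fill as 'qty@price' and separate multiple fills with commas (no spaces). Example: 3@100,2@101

Answer: 3@101,2@101

Derivation:
After op 1 [order #1] market_buy(qty=1): fills=none; bids=[-] asks=[-]
After op 2 [order #2] limit_sell(price=103, qty=6): fills=none; bids=[-] asks=[#2:6@103]
After op 3 [order #3] limit_sell(price=101, qty=9): fills=none; bids=[-] asks=[#3:9@101 #2:6@103]
After op 4 [order #4] market_buy(qty=3): fills=#4x#3:3@101; bids=[-] asks=[#3:6@101 #2:6@103]
After op 5 [order #5] limit_buy(price=100, qty=2): fills=none; bids=[#5:2@100] asks=[#3:6@101 #2:6@103]
After op 6 [order #6] limit_buy(price=102, qty=2): fills=#6x#3:2@101; bids=[#5:2@100] asks=[#3:4@101 #2:6@103]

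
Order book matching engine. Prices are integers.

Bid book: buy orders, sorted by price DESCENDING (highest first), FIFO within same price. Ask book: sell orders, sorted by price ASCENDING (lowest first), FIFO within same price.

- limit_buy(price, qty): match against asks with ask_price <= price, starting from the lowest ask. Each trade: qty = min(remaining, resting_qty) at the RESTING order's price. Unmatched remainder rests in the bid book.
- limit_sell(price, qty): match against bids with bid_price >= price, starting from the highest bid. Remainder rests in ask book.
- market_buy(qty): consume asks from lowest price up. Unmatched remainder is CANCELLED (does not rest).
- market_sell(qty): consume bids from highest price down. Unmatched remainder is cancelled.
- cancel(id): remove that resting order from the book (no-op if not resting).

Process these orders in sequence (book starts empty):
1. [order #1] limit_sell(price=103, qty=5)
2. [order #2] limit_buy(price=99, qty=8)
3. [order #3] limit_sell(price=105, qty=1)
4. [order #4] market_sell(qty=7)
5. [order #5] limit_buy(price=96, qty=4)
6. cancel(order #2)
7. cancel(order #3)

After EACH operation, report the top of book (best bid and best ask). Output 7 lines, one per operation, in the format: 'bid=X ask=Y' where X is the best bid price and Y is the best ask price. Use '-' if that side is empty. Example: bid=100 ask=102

After op 1 [order #1] limit_sell(price=103, qty=5): fills=none; bids=[-] asks=[#1:5@103]
After op 2 [order #2] limit_buy(price=99, qty=8): fills=none; bids=[#2:8@99] asks=[#1:5@103]
After op 3 [order #3] limit_sell(price=105, qty=1): fills=none; bids=[#2:8@99] asks=[#1:5@103 #3:1@105]
After op 4 [order #4] market_sell(qty=7): fills=#2x#4:7@99; bids=[#2:1@99] asks=[#1:5@103 #3:1@105]
After op 5 [order #5] limit_buy(price=96, qty=4): fills=none; bids=[#2:1@99 #5:4@96] asks=[#1:5@103 #3:1@105]
After op 6 cancel(order #2): fills=none; bids=[#5:4@96] asks=[#1:5@103 #3:1@105]
After op 7 cancel(order #3): fills=none; bids=[#5:4@96] asks=[#1:5@103]

Answer: bid=- ask=103
bid=99 ask=103
bid=99 ask=103
bid=99 ask=103
bid=99 ask=103
bid=96 ask=103
bid=96 ask=103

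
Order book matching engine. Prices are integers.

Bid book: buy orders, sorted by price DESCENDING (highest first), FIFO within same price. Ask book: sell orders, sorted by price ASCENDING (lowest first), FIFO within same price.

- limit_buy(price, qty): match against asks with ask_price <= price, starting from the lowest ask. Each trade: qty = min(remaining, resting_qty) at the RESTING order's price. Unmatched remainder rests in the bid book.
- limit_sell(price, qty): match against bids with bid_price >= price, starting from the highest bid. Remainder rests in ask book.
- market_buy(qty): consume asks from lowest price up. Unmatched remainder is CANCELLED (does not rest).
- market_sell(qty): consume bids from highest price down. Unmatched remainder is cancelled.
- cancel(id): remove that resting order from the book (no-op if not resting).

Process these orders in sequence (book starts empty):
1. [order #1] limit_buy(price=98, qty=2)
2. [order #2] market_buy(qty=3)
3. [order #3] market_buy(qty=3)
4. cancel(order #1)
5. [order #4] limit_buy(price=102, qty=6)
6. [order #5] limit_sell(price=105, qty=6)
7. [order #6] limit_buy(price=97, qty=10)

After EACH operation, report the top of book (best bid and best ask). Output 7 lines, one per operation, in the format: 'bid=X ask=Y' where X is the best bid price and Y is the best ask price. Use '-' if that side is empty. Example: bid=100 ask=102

After op 1 [order #1] limit_buy(price=98, qty=2): fills=none; bids=[#1:2@98] asks=[-]
After op 2 [order #2] market_buy(qty=3): fills=none; bids=[#1:2@98] asks=[-]
After op 3 [order #3] market_buy(qty=3): fills=none; bids=[#1:2@98] asks=[-]
After op 4 cancel(order #1): fills=none; bids=[-] asks=[-]
After op 5 [order #4] limit_buy(price=102, qty=6): fills=none; bids=[#4:6@102] asks=[-]
After op 6 [order #5] limit_sell(price=105, qty=6): fills=none; bids=[#4:6@102] asks=[#5:6@105]
After op 7 [order #6] limit_buy(price=97, qty=10): fills=none; bids=[#4:6@102 #6:10@97] asks=[#5:6@105]

Answer: bid=98 ask=-
bid=98 ask=-
bid=98 ask=-
bid=- ask=-
bid=102 ask=-
bid=102 ask=105
bid=102 ask=105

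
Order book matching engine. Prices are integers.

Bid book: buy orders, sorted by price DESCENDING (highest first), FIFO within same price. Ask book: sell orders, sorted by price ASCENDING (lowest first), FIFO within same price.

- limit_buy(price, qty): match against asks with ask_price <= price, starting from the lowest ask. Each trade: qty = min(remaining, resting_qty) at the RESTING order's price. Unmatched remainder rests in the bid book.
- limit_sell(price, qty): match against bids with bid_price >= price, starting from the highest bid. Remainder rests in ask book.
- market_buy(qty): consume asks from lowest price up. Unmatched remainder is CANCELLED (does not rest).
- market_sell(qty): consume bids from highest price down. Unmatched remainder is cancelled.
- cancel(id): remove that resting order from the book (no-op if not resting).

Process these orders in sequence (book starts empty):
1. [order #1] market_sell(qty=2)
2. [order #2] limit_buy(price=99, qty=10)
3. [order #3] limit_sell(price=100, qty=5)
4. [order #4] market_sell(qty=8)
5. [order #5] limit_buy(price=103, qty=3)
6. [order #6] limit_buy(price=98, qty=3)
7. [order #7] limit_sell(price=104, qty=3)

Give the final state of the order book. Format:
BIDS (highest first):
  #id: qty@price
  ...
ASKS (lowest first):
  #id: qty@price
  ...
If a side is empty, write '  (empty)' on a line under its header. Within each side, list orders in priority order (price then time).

Answer: BIDS (highest first):
  #2: 2@99
  #6: 3@98
ASKS (lowest first):
  #3: 2@100
  #7: 3@104

Derivation:
After op 1 [order #1] market_sell(qty=2): fills=none; bids=[-] asks=[-]
After op 2 [order #2] limit_buy(price=99, qty=10): fills=none; bids=[#2:10@99] asks=[-]
After op 3 [order #3] limit_sell(price=100, qty=5): fills=none; bids=[#2:10@99] asks=[#3:5@100]
After op 4 [order #4] market_sell(qty=8): fills=#2x#4:8@99; bids=[#2:2@99] asks=[#3:5@100]
After op 5 [order #5] limit_buy(price=103, qty=3): fills=#5x#3:3@100; bids=[#2:2@99] asks=[#3:2@100]
After op 6 [order #6] limit_buy(price=98, qty=3): fills=none; bids=[#2:2@99 #6:3@98] asks=[#3:2@100]
After op 7 [order #7] limit_sell(price=104, qty=3): fills=none; bids=[#2:2@99 #6:3@98] asks=[#3:2@100 #7:3@104]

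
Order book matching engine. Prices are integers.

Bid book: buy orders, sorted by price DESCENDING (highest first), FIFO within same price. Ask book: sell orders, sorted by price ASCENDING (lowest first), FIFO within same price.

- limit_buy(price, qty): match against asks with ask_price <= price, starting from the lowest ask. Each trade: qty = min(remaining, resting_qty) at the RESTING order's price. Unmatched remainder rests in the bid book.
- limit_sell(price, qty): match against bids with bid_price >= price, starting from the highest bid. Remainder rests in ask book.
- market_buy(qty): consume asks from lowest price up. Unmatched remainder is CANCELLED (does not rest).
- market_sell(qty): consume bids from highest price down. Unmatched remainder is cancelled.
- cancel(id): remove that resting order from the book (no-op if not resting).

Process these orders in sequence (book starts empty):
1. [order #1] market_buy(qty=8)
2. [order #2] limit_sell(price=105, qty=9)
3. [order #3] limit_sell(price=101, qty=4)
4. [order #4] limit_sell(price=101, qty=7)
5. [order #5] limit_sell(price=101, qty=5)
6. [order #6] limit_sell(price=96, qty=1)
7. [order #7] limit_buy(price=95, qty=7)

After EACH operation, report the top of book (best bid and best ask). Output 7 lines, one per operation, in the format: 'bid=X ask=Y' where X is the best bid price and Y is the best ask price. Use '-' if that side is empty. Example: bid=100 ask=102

Answer: bid=- ask=-
bid=- ask=105
bid=- ask=101
bid=- ask=101
bid=- ask=101
bid=- ask=96
bid=95 ask=96

Derivation:
After op 1 [order #1] market_buy(qty=8): fills=none; bids=[-] asks=[-]
After op 2 [order #2] limit_sell(price=105, qty=9): fills=none; bids=[-] asks=[#2:9@105]
After op 3 [order #3] limit_sell(price=101, qty=4): fills=none; bids=[-] asks=[#3:4@101 #2:9@105]
After op 4 [order #4] limit_sell(price=101, qty=7): fills=none; bids=[-] asks=[#3:4@101 #4:7@101 #2:9@105]
After op 5 [order #5] limit_sell(price=101, qty=5): fills=none; bids=[-] asks=[#3:4@101 #4:7@101 #5:5@101 #2:9@105]
After op 6 [order #6] limit_sell(price=96, qty=1): fills=none; bids=[-] asks=[#6:1@96 #3:4@101 #4:7@101 #5:5@101 #2:9@105]
After op 7 [order #7] limit_buy(price=95, qty=7): fills=none; bids=[#7:7@95] asks=[#6:1@96 #3:4@101 #4:7@101 #5:5@101 #2:9@105]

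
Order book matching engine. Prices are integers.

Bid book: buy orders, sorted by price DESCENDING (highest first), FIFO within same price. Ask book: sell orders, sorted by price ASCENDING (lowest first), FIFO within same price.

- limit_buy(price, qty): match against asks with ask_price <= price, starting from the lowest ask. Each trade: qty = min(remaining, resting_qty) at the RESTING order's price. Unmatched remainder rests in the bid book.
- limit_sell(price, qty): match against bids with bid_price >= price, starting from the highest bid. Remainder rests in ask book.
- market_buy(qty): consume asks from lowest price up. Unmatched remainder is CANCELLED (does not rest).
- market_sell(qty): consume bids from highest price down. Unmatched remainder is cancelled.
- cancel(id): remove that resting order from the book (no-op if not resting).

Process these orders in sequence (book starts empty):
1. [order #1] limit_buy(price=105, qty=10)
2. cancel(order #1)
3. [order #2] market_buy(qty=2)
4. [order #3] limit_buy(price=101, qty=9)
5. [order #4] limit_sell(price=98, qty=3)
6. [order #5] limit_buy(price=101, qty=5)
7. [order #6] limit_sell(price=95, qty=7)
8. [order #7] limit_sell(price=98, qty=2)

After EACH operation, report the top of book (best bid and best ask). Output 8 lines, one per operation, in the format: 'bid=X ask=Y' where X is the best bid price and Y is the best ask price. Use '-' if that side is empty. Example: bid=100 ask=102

Answer: bid=105 ask=-
bid=- ask=-
bid=- ask=-
bid=101 ask=-
bid=101 ask=-
bid=101 ask=-
bid=101 ask=-
bid=101 ask=-

Derivation:
After op 1 [order #1] limit_buy(price=105, qty=10): fills=none; bids=[#1:10@105] asks=[-]
After op 2 cancel(order #1): fills=none; bids=[-] asks=[-]
After op 3 [order #2] market_buy(qty=2): fills=none; bids=[-] asks=[-]
After op 4 [order #3] limit_buy(price=101, qty=9): fills=none; bids=[#3:9@101] asks=[-]
After op 5 [order #4] limit_sell(price=98, qty=3): fills=#3x#4:3@101; bids=[#3:6@101] asks=[-]
After op 6 [order #5] limit_buy(price=101, qty=5): fills=none; bids=[#3:6@101 #5:5@101] asks=[-]
After op 7 [order #6] limit_sell(price=95, qty=7): fills=#3x#6:6@101 #5x#6:1@101; bids=[#5:4@101] asks=[-]
After op 8 [order #7] limit_sell(price=98, qty=2): fills=#5x#7:2@101; bids=[#5:2@101] asks=[-]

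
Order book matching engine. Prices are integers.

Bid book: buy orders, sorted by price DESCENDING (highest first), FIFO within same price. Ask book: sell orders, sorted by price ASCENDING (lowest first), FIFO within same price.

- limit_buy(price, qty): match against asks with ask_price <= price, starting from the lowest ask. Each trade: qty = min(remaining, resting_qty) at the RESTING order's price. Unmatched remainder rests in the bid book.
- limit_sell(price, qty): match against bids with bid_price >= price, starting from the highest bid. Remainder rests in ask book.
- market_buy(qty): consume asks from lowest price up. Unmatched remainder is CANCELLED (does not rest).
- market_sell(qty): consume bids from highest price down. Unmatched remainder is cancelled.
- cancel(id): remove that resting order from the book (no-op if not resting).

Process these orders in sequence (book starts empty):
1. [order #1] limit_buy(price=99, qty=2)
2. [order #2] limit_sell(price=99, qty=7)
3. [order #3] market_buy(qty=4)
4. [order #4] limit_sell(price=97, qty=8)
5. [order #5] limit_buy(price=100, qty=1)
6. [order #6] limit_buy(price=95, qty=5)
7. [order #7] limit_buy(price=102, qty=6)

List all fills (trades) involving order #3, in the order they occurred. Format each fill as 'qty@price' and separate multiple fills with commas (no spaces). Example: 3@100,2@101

After op 1 [order #1] limit_buy(price=99, qty=2): fills=none; bids=[#1:2@99] asks=[-]
After op 2 [order #2] limit_sell(price=99, qty=7): fills=#1x#2:2@99; bids=[-] asks=[#2:5@99]
After op 3 [order #3] market_buy(qty=4): fills=#3x#2:4@99; bids=[-] asks=[#2:1@99]
After op 4 [order #4] limit_sell(price=97, qty=8): fills=none; bids=[-] asks=[#4:8@97 #2:1@99]
After op 5 [order #5] limit_buy(price=100, qty=1): fills=#5x#4:1@97; bids=[-] asks=[#4:7@97 #2:1@99]
After op 6 [order #6] limit_buy(price=95, qty=5): fills=none; bids=[#6:5@95] asks=[#4:7@97 #2:1@99]
After op 7 [order #7] limit_buy(price=102, qty=6): fills=#7x#4:6@97; bids=[#6:5@95] asks=[#4:1@97 #2:1@99]

Answer: 4@99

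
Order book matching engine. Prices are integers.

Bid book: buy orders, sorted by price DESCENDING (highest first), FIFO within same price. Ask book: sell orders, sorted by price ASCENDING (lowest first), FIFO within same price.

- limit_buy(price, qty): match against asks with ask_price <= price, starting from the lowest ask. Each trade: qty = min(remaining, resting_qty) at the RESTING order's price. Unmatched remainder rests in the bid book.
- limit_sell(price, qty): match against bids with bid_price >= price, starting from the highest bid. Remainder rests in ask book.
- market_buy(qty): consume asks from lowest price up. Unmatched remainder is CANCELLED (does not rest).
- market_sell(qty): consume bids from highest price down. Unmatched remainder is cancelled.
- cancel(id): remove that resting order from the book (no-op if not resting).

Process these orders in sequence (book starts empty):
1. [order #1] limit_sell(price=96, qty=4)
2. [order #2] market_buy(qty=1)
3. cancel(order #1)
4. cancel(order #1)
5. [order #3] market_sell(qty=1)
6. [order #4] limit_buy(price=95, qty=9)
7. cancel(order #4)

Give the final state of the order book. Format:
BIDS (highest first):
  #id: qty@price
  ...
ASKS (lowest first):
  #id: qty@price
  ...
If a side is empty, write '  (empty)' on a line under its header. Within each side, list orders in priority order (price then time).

After op 1 [order #1] limit_sell(price=96, qty=4): fills=none; bids=[-] asks=[#1:4@96]
After op 2 [order #2] market_buy(qty=1): fills=#2x#1:1@96; bids=[-] asks=[#1:3@96]
After op 3 cancel(order #1): fills=none; bids=[-] asks=[-]
After op 4 cancel(order #1): fills=none; bids=[-] asks=[-]
After op 5 [order #3] market_sell(qty=1): fills=none; bids=[-] asks=[-]
After op 6 [order #4] limit_buy(price=95, qty=9): fills=none; bids=[#4:9@95] asks=[-]
After op 7 cancel(order #4): fills=none; bids=[-] asks=[-]

Answer: BIDS (highest first):
  (empty)
ASKS (lowest first):
  (empty)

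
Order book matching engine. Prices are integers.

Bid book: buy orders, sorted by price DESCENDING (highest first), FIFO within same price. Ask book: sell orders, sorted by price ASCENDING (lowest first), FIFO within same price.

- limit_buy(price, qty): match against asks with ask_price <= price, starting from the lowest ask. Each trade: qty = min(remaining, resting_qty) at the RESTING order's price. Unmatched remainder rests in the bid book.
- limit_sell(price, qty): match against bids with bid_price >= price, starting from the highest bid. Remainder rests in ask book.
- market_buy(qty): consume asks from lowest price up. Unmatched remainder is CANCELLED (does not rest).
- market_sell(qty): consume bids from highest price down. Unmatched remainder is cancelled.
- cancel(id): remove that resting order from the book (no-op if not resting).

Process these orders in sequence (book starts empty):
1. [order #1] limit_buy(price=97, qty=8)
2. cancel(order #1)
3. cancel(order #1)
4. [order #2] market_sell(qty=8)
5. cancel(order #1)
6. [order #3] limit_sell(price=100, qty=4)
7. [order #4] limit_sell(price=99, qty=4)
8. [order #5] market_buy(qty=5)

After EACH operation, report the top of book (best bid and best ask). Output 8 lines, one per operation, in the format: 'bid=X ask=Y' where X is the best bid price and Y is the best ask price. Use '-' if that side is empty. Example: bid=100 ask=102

After op 1 [order #1] limit_buy(price=97, qty=8): fills=none; bids=[#1:8@97] asks=[-]
After op 2 cancel(order #1): fills=none; bids=[-] asks=[-]
After op 3 cancel(order #1): fills=none; bids=[-] asks=[-]
After op 4 [order #2] market_sell(qty=8): fills=none; bids=[-] asks=[-]
After op 5 cancel(order #1): fills=none; bids=[-] asks=[-]
After op 6 [order #3] limit_sell(price=100, qty=4): fills=none; bids=[-] asks=[#3:4@100]
After op 7 [order #4] limit_sell(price=99, qty=4): fills=none; bids=[-] asks=[#4:4@99 #3:4@100]
After op 8 [order #5] market_buy(qty=5): fills=#5x#4:4@99 #5x#3:1@100; bids=[-] asks=[#3:3@100]

Answer: bid=97 ask=-
bid=- ask=-
bid=- ask=-
bid=- ask=-
bid=- ask=-
bid=- ask=100
bid=- ask=99
bid=- ask=100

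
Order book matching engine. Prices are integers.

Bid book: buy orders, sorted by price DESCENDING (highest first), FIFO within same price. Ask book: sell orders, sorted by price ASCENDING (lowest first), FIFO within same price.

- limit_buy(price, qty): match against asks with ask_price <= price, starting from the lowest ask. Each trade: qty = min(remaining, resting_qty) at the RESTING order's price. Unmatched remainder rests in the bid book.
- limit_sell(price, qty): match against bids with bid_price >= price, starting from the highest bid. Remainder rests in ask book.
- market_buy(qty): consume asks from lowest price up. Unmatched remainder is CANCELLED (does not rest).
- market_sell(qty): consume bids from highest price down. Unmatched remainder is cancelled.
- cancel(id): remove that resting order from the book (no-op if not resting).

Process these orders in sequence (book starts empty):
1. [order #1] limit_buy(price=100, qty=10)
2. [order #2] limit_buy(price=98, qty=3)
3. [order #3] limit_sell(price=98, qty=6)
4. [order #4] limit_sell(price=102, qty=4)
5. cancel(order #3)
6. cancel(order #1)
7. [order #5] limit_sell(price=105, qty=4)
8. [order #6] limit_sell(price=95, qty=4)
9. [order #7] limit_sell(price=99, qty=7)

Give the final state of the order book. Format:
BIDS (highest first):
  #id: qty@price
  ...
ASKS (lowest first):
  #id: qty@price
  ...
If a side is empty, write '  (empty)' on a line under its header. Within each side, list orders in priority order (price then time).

After op 1 [order #1] limit_buy(price=100, qty=10): fills=none; bids=[#1:10@100] asks=[-]
After op 2 [order #2] limit_buy(price=98, qty=3): fills=none; bids=[#1:10@100 #2:3@98] asks=[-]
After op 3 [order #3] limit_sell(price=98, qty=6): fills=#1x#3:6@100; bids=[#1:4@100 #2:3@98] asks=[-]
After op 4 [order #4] limit_sell(price=102, qty=4): fills=none; bids=[#1:4@100 #2:3@98] asks=[#4:4@102]
After op 5 cancel(order #3): fills=none; bids=[#1:4@100 #2:3@98] asks=[#4:4@102]
After op 6 cancel(order #1): fills=none; bids=[#2:3@98] asks=[#4:4@102]
After op 7 [order #5] limit_sell(price=105, qty=4): fills=none; bids=[#2:3@98] asks=[#4:4@102 #5:4@105]
After op 8 [order #6] limit_sell(price=95, qty=4): fills=#2x#6:3@98; bids=[-] asks=[#6:1@95 #4:4@102 #5:4@105]
After op 9 [order #7] limit_sell(price=99, qty=7): fills=none; bids=[-] asks=[#6:1@95 #7:7@99 #4:4@102 #5:4@105]

Answer: BIDS (highest first):
  (empty)
ASKS (lowest first):
  #6: 1@95
  #7: 7@99
  #4: 4@102
  #5: 4@105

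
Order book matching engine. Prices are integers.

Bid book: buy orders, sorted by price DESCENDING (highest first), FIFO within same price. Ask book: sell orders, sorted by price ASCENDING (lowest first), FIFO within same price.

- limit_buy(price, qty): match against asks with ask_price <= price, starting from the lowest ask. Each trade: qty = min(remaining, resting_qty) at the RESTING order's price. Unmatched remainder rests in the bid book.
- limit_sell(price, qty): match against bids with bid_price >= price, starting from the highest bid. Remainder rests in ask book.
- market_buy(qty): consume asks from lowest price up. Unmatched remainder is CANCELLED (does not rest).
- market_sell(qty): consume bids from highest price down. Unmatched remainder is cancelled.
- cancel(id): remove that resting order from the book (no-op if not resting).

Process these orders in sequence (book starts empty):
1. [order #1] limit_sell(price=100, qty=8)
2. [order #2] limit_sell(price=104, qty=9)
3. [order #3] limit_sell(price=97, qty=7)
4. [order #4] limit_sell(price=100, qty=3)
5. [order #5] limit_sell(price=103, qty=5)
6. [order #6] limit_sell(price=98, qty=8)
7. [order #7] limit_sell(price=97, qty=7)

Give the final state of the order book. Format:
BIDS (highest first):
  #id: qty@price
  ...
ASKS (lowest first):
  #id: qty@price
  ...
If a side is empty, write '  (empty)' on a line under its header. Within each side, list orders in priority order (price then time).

After op 1 [order #1] limit_sell(price=100, qty=8): fills=none; bids=[-] asks=[#1:8@100]
After op 2 [order #2] limit_sell(price=104, qty=9): fills=none; bids=[-] asks=[#1:8@100 #2:9@104]
After op 3 [order #3] limit_sell(price=97, qty=7): fills=none; bids=[-] asks=[#3:7@97 #1:8@100 #2:9@104]
After op 4 [order #4] limit_sell(price=100, qty=3): fills=none; bids=[-] asks=[#3:7@97 #1:8@100 #4:3@100 #2:9@104]
After op 5 [order #5] limit_sell(price=103, qty=5): fills=none; bids=[-] asks=[#3:7@97 #1:8@100 #4:3@100 #5:5@103 #2:9@104]
After op 6 [order #6] limit_sell(price=98, qty=8): fills=none; bids=[-] asks=[#3:7@97 #6:8@98 #1:8@100 #4:3@100 #5:5@103 #2:9@104]
After op 7 [order #7] limit_sell(price=97, qty=7): fills=none; bids=[-] asks=[#3:7@97 #7:7@97 #6:8@98 #1:8@100 #4:3@100 #5:5@103 #2:9@104]

Answer: BIDS (highest first):
  (empty)
ASKS (lowest first):
  #3: 7@97
  #7: 7@97
  #6: 8@98
  #1: 8@100
  #4: 3@100
  #5: 5@103
  #2: 9@104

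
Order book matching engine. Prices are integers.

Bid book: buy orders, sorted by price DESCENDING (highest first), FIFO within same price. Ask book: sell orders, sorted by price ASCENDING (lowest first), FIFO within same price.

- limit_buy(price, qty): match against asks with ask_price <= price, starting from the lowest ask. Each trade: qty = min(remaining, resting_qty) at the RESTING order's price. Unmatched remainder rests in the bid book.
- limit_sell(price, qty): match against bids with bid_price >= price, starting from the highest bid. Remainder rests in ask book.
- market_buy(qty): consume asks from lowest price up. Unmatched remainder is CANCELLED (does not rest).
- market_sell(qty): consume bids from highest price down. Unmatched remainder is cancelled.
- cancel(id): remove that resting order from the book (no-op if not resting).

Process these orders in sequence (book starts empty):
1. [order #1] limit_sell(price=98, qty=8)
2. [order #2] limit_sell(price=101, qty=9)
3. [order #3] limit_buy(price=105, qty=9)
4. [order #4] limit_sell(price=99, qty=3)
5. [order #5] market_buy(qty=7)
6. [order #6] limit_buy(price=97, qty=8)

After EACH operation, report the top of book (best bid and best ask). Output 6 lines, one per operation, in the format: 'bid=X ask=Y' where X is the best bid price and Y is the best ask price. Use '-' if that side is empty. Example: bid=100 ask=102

Answer: bid=- ask=98
bid=- ask=98
bid=- ask=101
bid=- ask=99
bid=- ask=101
bid=97 ask=101

Derivation:
After op 1 [order #1] limit_sell(price=98, qty=8): fills=none; bids=[-] asks=[#1:8@98]
After op 2 [order #2] limit_sell(price=101, qty=9): fills=none; bids=[-] asks=[#1:8@98 #2:9@101]
After op 3 [order #3] limit_buy(price=105, qty=9): fills=#3x#1:8@98 #3x#2:1@101; bids=[-] asks=[#2:8@101]
After op 4 [order #4] limit_sell(price=99, qty=3): fills=none; bids=[-] asks=[#4:3@99 #2:8@101]
After op 5 [order #5] market_buy(qty=7): fills=#5x#4:3@99 #5x#2:4@101; bids=[-] asks=[#2:4@101]
After op 6 [order #6] limit_buy(price=97, qty=8): fills=none; bids=[#6:8@97] asks=[#2:4@101]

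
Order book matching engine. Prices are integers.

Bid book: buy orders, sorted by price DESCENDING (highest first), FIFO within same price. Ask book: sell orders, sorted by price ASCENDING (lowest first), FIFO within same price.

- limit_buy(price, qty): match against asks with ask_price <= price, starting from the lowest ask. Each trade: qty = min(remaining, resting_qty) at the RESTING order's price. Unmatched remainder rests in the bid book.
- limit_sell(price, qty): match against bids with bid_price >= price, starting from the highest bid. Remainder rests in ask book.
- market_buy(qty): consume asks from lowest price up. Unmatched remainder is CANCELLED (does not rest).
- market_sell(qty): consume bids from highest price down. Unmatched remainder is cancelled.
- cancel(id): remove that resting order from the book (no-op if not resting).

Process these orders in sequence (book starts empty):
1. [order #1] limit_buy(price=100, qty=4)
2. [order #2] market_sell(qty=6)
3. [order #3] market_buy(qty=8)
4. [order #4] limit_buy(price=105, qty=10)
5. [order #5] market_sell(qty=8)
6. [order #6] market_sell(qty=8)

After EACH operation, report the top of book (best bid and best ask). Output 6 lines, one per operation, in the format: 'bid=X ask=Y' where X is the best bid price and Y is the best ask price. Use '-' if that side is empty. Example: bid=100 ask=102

Answer: bid=100 ask=-
bid=- ask=-
bid=- ask=-
bid=105 ask=-
bid=105 ask=-
bid=- ask=-

Derivation:
After op 1 [order #1] limit_buy(price=100, qty=4): fills=none; bids=[#1:4@100] asks=[-]
After op 2 [order #2] market_sell(qty=6): fills=#1x#2:4@100; bids=[-] asks=[-]
After op 3 [order #3] market_buy(qty=8): fills=none; bids=[-] asks=[-]
After op 4 [order #4] limit_buy(price=105, qty=10): fills=none; bids=[#4:10@105] asks=[-]
After op 5 [order #5] market_sell(qty=8): fills=#4x#5:8@105; bids=[#4:2@105] asks=[-]
After op 6 [order #6] market_sell(qty=8): fills=#4x#6:2@105; bids=[-] asks=[-]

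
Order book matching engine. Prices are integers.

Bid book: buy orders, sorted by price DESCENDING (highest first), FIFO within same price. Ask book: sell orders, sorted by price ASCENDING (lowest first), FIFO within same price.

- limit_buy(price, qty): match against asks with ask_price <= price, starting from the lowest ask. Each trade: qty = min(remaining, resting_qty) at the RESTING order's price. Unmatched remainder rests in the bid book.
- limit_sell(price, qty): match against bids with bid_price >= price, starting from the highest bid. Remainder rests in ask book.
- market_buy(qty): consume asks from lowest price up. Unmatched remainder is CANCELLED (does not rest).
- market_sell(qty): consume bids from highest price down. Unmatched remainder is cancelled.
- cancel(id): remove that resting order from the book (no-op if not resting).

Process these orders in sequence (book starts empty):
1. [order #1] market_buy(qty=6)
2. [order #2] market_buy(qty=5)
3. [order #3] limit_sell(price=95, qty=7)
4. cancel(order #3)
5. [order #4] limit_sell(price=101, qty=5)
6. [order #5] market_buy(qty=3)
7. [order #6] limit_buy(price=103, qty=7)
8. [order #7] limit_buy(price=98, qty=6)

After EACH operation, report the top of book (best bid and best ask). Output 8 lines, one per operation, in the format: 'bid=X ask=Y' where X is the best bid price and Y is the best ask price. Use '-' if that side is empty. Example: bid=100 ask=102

Answer: bid=- ask=-
bid=- ask=-
bid=- ask=95
bid=- ask=-
bid=- ask=101
bid=- ask=101
bid=103 ask=-
bid=103 ask=-

Derivation:
After op 1 [order #1] market_buy(qty=6): fills=none; bids=[-] asks=[-]
After op 2 [order #2] market_buy(qty=5): fills=none; bids=[-] asks=[-]
After op 3 [order #3] limit_sell(price=95, qty=7): fills=none; bids=[-] asks=[#3:7@95]
After op 4 cancel(order #3): fills=none; bids=[-] asks=[-]
After op 5 [order #4] limit_sell(price=101, qty=5): fills=none; bids=[-] asks=[#4:5@101]
After op 6 [order #5] market_buy(qty=3): fills=#5x#4:3@101; bids=[-] asks=[#4:2@101]
After op 7 [order #6] limit_buy(price=103, qty=7): fills=#6x#4:2@101; bids=[#6:5@103] asks=[-]
After op 8 [order #7] limit_buy(price=98, qty=6): fills=none; bids=[#6:5@103 #7:6@98] asks=[-]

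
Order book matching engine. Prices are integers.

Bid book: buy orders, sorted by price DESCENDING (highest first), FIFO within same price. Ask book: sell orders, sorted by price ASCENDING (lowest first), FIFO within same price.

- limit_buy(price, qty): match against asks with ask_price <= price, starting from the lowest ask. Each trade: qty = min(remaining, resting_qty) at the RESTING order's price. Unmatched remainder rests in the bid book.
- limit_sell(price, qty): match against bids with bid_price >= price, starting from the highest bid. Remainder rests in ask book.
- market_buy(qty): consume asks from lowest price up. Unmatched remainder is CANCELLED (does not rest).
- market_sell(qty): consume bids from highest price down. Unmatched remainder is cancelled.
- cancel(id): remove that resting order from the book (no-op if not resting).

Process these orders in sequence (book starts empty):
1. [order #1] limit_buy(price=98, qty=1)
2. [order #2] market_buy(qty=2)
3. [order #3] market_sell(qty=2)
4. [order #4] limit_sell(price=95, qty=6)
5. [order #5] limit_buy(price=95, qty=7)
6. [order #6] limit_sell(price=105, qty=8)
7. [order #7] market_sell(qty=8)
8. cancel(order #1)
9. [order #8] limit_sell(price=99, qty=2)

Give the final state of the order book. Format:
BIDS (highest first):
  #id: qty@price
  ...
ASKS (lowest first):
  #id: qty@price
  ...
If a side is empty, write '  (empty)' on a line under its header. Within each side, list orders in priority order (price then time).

After op 1 [order #1] limit_buy(price=98, qty=1): fills=none; bids=[#1:1@98] asks=[-]
After op 2 [order #2] market_buy(qty=2): fills=none; bids=[#1:1@98] asks=[-]
After op 3 [order #3] market_sell(qty=2): fills=#1x#3:1@98; bids=[-] asks=[-]
After op 4 [order #4] limit_sell(price=95, qty=6): fills=none; bids=[-] asks=[#4:6@95]
After op 5 [order #5] limit_buy(price=95, qty=7): fills=#5x#4:6@95; bids=[#5:1@95] asks=[-]
After op 6 [order #6] limit_sell(price=105, qty=8): fills=none; bids=[#5:1@95] asks=[#6:8@105]
After op 7 [order #7] market_sell(qty=8): fills=#5x#7:1@95; bids=[-] asks=[#6:8@105]
After op 8 cancel(order #1): fills=none; bids=[-] asks=[#6:8@105]
After op 9 [order #8] limit_sell(price=99, qty=2): fills=none; bids=[-] asks=[#8:2@99 #6:8@105]

Answer: BIDS (highest first):
  (empty)
ASKS (lowest first):
  #8: 2@99
  #6: 8@105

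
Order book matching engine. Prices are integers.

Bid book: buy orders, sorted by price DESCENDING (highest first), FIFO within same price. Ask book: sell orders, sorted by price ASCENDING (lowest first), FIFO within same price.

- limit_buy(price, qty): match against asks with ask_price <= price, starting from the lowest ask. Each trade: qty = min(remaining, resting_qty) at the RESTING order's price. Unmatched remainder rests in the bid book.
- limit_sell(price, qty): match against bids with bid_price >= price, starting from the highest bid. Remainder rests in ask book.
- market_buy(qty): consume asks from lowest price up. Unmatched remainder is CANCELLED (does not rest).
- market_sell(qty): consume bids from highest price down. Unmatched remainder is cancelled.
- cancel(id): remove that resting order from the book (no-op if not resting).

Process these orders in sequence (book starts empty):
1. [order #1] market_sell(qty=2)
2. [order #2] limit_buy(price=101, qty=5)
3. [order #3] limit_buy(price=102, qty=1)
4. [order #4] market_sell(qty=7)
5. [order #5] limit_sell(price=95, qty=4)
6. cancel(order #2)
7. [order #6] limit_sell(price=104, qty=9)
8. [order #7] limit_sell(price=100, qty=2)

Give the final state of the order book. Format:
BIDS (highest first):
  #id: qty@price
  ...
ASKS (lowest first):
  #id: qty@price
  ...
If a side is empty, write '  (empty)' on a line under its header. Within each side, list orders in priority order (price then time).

Answer: BIDS (highest first):
  (empty)
ASKS (lowest first):
  #5: 4@95
  #7: 2@100
  #6: 9@104

Derivation:
After op 1 [order #1] market_sell(qty=2): fills=none; bids=[-] asks=[-]
After op 2 [order #2] limit_buy(price=101, qty=5): fills=none; bids=[#2:5@101] asks=[-]
After op 3 [order #3] limit_buy(price=102, qty=1): fills=none; bids=[#3:1@102 #2:5@101] asks=[-]
After op 4 [order #4] market_sell(qty=7): fills=#3x#4:1@102 #2x#4:5@101; bids=[-] asks=[-]
After op 5 [order #5] limit_sell(price=95, qty=4): fills=none; bids=[-] asks=[#5:4@95]
After op 6 cancel(order #2): fills=none; bids=[-] asks=[#5:4@95]
After op 7 [order #6] limit_sell(price=104, qty=9): fills=none; bids=[-] asks=[#5:4@95 #6:9@104]
After op 8 [order #7] limit_sell(price=100, qty=2): fills=none; bids=[-] asks=[#5:4@95 #7:2@100 #6:9@104]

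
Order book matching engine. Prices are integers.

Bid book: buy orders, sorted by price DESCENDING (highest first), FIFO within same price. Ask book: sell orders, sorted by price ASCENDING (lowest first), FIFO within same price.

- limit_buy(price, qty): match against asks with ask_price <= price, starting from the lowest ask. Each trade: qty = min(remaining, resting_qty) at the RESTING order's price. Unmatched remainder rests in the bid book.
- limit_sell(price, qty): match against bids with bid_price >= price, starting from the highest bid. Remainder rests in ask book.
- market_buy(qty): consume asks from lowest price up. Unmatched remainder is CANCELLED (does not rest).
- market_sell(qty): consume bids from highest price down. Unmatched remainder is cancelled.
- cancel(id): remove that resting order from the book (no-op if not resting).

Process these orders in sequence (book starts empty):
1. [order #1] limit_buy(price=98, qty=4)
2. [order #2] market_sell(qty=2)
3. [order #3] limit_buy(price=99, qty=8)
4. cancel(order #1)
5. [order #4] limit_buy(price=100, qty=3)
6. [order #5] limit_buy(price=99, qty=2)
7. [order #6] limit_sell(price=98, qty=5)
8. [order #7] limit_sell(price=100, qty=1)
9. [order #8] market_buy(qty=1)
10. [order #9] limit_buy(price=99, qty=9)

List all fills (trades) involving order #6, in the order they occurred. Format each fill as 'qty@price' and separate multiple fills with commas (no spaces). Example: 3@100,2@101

After op 1 [order #1] limit_buy(price=98, qty=4): fills=none; bids=[#1:4@98] asks=[-]
After op 2 [order #2] market_sell(qty=2): fills=#1x#2:2@98; bids=[#1:2@98] asks=[-]
After op 3 [order #3] limit_buy(price=99, qty=8): fills=none; bids=[#3:8@99 #1:2@98] asks=[-]
After op 4 cancel(order #1): fills=none; bids=[#3:8@99] asks=[-]
After op 5 [order #4] limit_buy(price=100, qty=3): fills=none; bids=[#4:3@100 #3:8@99] asks=[-]
After op 6 [order #5] limit_buy(price=99, qty=2): fills=none; bids=[#4:3@100 #3:8@99 #5:2@99] asks=[-]
After op 7 [order #6] limit_sell(price=98, qty=5): fills=#4x#6:3@100 #3x#6:2@99; bids=[#3:6@99 #5:2@99] asks=[-]
After op 8 [order #7] limit_sell(price=100, qty=1): fills=none; bids=[#3:6@99 #5:2@99] asks=[#7:1@100]
After op 9 [order #8] market_buy(qty=1): fills=#8x#7:1@100; bids=[#3:6@99 #5:2@99] asks=[-]
After op 10 [order #9] limit_buy(price=99, qty=9): fills=none; bids=[#3:6@99 #5:2@99 #9:9@99] asks=[-]

Answer: 3@100,2@99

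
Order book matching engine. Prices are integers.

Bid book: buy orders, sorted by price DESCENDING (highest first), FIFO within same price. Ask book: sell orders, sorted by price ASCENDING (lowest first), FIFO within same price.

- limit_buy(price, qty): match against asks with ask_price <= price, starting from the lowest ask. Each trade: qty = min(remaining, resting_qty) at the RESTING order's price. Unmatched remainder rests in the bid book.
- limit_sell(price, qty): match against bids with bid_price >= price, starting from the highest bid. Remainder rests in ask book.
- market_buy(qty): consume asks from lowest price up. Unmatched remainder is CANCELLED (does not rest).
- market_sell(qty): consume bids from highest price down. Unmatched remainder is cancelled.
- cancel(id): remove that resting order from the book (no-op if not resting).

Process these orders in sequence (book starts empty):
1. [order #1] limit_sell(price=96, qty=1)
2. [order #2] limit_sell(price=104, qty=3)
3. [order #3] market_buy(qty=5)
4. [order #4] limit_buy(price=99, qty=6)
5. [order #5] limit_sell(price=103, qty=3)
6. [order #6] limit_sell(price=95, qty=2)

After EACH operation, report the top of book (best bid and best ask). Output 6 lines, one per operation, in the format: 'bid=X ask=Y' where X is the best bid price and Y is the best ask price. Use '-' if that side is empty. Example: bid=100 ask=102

After op 1 [order #1] limit_sell(price=96, qty=1): fills=none; bids=[-] asks=[#1:1@96]
After op 2 [order #2] limit_sell(price=104, qty=3): fills=none; bids=[-] asks=[#1:1@96 #2:3@104]
After op 3 [order #3] market_buy(qty=5): fills=#3x#1:1@96 #3x#2:3@104; bids=[-] asks=[-]
After op 4 [order #4] limit_buy(price=99, qty=6): fills=none; bids=[#4:6@99] asks=[-]
After op 5 [order #5] limit_sell(price=103, qty=3): fills=none; bids=[#4:6@99] asks=[#5:3@103]
After op 6 [order #6] limit_sell(price=95, qty=2): fills=#4x#6:2@99; bids=[#4:4@99] asks=[#5:3@103]

Answer: bid=- ask=96
bid=- ask=96
bid=- ask=-
bid=99 ask=-
bid=99 ask=103
bid=99 ask=103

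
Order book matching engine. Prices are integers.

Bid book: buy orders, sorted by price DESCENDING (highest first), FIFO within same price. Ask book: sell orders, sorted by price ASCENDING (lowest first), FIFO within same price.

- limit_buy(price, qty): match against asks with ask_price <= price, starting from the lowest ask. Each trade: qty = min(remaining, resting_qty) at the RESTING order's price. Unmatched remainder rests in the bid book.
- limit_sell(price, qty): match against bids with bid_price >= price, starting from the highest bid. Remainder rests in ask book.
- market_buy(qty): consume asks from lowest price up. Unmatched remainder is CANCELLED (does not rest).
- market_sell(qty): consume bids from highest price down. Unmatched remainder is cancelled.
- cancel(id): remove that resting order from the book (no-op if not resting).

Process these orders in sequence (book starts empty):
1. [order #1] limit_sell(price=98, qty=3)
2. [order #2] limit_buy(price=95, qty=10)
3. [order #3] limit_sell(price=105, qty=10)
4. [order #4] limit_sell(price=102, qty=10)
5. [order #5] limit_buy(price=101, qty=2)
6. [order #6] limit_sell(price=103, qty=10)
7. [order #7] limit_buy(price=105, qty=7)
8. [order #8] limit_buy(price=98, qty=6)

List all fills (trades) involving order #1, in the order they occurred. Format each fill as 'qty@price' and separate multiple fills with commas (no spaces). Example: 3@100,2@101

After op 1 [order #1] limit_sell(price=98, qty=3): fills=none; bids=[-] asks=[#1:3@98]
After op 2 [order #2] limit_buy(price=95, qty=10): fills=none; bids=[#2:10@95] asks=[#1:3@98]
After op 3 [order #3] limit_sell(price=105, qty=10): fills=none; bids=[#2:10@95] asks=[#1:3@98 #3:10@105]
After op 4 [order #4] limit_sell(price=102, qty=10): fills=none; bids=[#2:10@95] asks=[#1:3@98 #4:10@102 #3:10@105]
After op 5 [order #5] limit_buy(price=101, qty=2): fills=#5x#1:2@98; bids=[#2:10@95] asks=[#1:1@98 #4:10@102 #3:10@105]
After op 6 [order #6] limit_sell(price=103, qty=10): fills=none; bids=[#2:10@95] asks=[#1:1@98 #4:10@102 #6:10@103 #3:10@105]
After op 7 [order #7] limit_buy(price=105, qty=7): fills=#7x#1:1@98 #7x#4:6@102; bids=[#2:10@95] asks=[#4:4@102 #6:10@103 #3:10@105]
After op 8 [order #8] limit_buy(price=98, qty=6): fills=none; bids=[#8:6@98 #2:10@95] asks=[#4:4@102 #6:10@103 #3:10@105]

Answer: 2@98,1@98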